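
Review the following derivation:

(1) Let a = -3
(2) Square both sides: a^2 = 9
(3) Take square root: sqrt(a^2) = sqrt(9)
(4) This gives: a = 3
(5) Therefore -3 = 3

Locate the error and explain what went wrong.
Step 4: This gives: a = 3

Step 4 incorrectly states that sqrt(a^2) = a. The correct identity is sqrt(a^2) = |a|. Since a = -3 < 0, we have sqrt(a^2) = |-3| = 3, not a = -3.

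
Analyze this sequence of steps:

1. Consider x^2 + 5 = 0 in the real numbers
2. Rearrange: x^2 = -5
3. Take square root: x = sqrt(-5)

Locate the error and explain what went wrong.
Step 3: Take square root: x = sqrt(-5)

Step 3 takes the square root of -5, which is negative. In the real number system, the square root of a negative number is undefined. The equation x^2 + 5 = 0 has no real solutions. Square roots of negative numbers only exist in the complex numbers.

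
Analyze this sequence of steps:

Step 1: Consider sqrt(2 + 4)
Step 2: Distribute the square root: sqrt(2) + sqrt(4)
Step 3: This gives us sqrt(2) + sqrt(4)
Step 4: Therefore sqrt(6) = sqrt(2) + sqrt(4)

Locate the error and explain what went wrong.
Step 2: Distribute the square root: sqrt(2) + sqrt(4)

Step 2 incorrectly 'distributes' the square root over addition. The square root function does not distribute: sqrt(a + b) ≠ sqrt(a) + sqrt(b). In fact, sqrt(2 + 4) = sqrt(6) ≈ 2.4495, while sqrt(2) + sqrt(4) ≈ 3.4142.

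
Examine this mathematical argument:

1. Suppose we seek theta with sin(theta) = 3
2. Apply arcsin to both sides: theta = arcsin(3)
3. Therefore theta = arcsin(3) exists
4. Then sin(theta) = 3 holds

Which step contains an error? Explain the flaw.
Step 2: Apply arcsin to both sides: theta = arcsin(3)

Step 2 applies arcsin to 3. However, arcsin(x) is only defined for x in [-1, 1] because sin(theta) can only produce values in that range. Since |3| > 1, arcsin(3) is undefined. There is no angle whose sine equals 3.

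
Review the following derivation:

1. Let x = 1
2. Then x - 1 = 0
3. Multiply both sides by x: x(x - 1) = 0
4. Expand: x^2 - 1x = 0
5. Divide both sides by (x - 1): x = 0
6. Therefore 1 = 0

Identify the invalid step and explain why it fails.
Step 5: Divide both sides by (x - 1): x = 0

Step 5 divides both sides by (x - 1). However, since x = 1, we have (x - 1) = 0. Division by zero is undefined, making this step invalid.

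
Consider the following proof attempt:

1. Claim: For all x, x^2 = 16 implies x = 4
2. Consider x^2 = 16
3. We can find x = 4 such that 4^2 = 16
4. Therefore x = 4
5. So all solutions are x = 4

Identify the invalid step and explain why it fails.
Step 4: Therefore x = 4

Step 4 incorrectly concludes that x = 4 is the only solution. The proof shows that x = 4 is A solution (existence), but does not show it is the ONLY solution (uniqueness). In fact, x = -4 is also a solution since (-4)^2 = 16. Finding one solution doesn't prove there are no others.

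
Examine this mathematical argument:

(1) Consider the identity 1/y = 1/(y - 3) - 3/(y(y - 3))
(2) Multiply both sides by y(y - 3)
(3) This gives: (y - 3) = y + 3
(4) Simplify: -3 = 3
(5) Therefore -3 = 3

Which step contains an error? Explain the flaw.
Step 3: This gives: (y - 3) = y + 3

Step 3 makes a sign error when clearing denominators. Multiplying -3/(y(y - 3)) by y(y - 3) gives -3, not +3. The correct result is (y - 3) = y - 3, which is trivially true, not (y - 3) = y + 3. (Step 1 is a valid identity: 1/(y - 3) - 3/(y(y - 3)) = (y - 3)/(y(y - 3)) = 1/y.)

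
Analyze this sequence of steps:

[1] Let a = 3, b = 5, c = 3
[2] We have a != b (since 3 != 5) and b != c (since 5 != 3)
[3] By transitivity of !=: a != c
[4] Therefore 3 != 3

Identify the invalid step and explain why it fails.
Step 3: By transitivity of !=: a != c

Step 3 incorrectly applies transitivity to the '!=' relation. Transitivity states: if a R b and b R c, then a R c. However, '!=' is not transitive. Counterexample: 3 != 5 and 5 != 3, but 3 = 3 (both equal 3). Transitivity holds for relations like <, <=, =, but not for !=.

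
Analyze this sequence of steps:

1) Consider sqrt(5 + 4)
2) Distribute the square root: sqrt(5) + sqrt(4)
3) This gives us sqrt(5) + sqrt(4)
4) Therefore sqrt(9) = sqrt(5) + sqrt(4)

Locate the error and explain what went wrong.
Step 2: Distribute the square root: sqrt(5) + sqrt(4)

Step 2 incorrectly 'distributes' the square root over addition. The square root function does not distribute: sqrt(a + b) ≠ sqrt(a) + sqrt(b). In fact, sqrt(5 + 4) = sqrt(9) ≈ 3.0000, while sqrt(5) + sqrt(4) ≈ 4.2361.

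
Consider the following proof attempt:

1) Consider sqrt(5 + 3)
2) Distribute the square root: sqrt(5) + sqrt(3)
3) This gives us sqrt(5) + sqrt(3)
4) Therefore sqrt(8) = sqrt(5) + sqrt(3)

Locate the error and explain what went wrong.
Step 2: Distribute the square root: sqrt(5) + sqrt(3)

Step 2 incorrectly 'distributes' the square root over addition. The square root function does not distribute: sqrt(a + b) ≠ sqrt(a) + sqrt(b). In fact, sqrt(5 + 3) = sqrt(8) ≈ 2.8284, while sqrt(5) + sqrt(3) ≈ 3.9681.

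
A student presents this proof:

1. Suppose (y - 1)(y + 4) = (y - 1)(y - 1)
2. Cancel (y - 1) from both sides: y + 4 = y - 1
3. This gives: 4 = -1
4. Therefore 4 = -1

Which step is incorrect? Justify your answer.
Step 2: Cancel (y - 1) from both sides: y + 4 = y - 1

Step 2 cancels (y - 1) from both sides. This is only valid if (y - 1) ≠ 0, i.e., y ≠ 1. When y = 1, both sides equal zero regardless of the other factors. The correct approach requires considering y = 1 as a separate case.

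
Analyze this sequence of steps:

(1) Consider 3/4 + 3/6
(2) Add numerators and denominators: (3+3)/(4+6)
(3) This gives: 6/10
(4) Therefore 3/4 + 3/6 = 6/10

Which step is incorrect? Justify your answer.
Step 2: Add numerators and denominators: (3+3)/(4+6)

Step 2 incorrectly adds fractions by separately adding numerators and denominators. This is wrong. The correct method requires a common denominator: 3/4 + 3/6 = (3×6 + 3×4)/(4×6) = 30/24 = 5/4. The method used gives 6/10, which is different.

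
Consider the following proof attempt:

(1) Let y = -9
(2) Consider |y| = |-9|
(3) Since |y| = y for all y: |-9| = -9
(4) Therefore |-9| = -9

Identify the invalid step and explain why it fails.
Step 3: Since |y| = y for all y: |-9| = -9

Step 3 incorrectly states that |y| = y for all y. The correct definition is |y| = y when y >= 0, and |y| = -y when y < 0. Since -9 < 0, we have |-9| = -(-9) = 9, not -9.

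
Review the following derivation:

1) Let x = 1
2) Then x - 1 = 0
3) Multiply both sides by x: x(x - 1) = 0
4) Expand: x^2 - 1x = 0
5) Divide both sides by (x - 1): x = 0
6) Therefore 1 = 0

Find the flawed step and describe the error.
Step 5: Divide both sides by (x - 1): x = 0

Step 5 divides both sides by (x - 1). However, since x = 1, we have (x - 1) = 0. Division by zero is undefined, making this step invalid.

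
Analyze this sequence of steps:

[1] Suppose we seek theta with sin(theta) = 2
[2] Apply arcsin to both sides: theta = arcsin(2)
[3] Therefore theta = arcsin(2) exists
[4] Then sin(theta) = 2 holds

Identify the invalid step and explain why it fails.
Step 2: Apply arcsin to both sides: theta = arcsin(2)

Step 2 applies arcsin to 2. However, arcsin(x) is only defined for x in [-1, 1] because sin(theta) can only produce values in that range. Since |2| > 1, arcsin(2) is undefined. There is no angle whose sine equals 2.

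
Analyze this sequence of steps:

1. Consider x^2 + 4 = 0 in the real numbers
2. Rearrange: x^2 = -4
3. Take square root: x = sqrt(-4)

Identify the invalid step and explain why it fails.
Step 3: Take square root: x = sqrt(-4)

Step 3 takes the square root of -4, which is negative. In the real number system, the square root of a negative number is undefined. The equation x^2 + 4 = 0 has no real solutions. Square roots of negative numbers only exist in the complex numbers.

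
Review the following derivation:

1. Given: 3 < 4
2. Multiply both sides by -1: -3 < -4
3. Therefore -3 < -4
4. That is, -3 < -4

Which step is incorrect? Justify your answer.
Step 2: Multiply both sides by -1: -3 < -4

Step 2 multiplies both sides by -1 but fails to reverse the inequality sign. When multiplying (or dividing) an inequality by a negative number, the direction must be reversed. Since 3 < 4, we should get -3 > -4, i.e., -3 > -4.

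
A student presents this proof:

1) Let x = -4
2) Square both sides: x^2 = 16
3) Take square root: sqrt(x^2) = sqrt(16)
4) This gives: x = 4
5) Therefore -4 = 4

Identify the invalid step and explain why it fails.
Step 4: This gives: x = 4

Step 4 incorrectly states that sqrt(x^2) = x. The correct identity is sqrt(x^2) = |x|. Since x = -4 < 0, we have sqrt(x^2) = |-4| = 4, not x = -4.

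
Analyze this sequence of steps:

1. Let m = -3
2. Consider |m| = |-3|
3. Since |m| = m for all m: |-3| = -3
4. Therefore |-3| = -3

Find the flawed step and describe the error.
Step 3: Since |m| = m for all m: |-3| = -3

Step 3 incorrectly states that |m| = m for all m. The correct definition is |m| = m when m >= 0, and |m| = -m when m < 0. Since -3 < 0, we have |-3| = -(-3) = 3, not -3.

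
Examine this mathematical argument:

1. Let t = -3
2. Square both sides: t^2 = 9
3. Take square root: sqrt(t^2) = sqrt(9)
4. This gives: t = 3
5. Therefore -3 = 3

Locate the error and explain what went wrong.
Step 4: This gives: t = 3

Step 4 incorrectly states that sqrt(t^2) = t. The correct identity is sqrt(t^2) = |t|. Since t = -3 < 0, we have sqrt(t^2) = |-3| = 3, not t = -3.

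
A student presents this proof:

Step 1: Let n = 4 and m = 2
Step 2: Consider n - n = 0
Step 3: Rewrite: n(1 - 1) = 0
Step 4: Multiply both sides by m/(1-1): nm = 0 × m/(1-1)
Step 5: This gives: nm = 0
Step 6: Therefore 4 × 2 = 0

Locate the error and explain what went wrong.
Step 4: Multiply both sides by m/(1-1): nm = 0 × m/(1-1)

Step 4 multiplies both sides by m/(1-1). However, 1-1 = 0, so this is multiplication by m/0, which is undefined. We cannot multiply by an undefined expression.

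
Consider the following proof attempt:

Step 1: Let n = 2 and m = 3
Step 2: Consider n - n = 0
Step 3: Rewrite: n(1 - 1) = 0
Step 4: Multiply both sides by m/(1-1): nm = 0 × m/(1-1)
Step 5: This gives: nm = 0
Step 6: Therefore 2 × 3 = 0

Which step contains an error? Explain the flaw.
Step 4: Multiply both sides by m/(1-1): nm = 0 × m/(1-1)

Step 4 multiplies both sides by m/(1-1). However, 1-1 = 0, so this is multiplication by m/0, which is undefined. We cannot multiply by an undefined expression.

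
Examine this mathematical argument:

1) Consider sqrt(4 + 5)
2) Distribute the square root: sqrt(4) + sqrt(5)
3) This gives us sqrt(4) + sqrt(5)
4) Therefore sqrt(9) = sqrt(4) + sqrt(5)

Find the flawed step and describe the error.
Step 2: Distribute the square root: sqrt(4) + sqrt(5)

Step 2 incorrectly 'distributes' the square root over addition. The square root function does not distribute: sqrt(a + b) ≠ sqrt(a) + sqrt(b). In fact, sqrt(4 + 5) = sqrt(9) ≈ 3.0000, while sqrt(4) + sqrt(5) ≈ 4.2361.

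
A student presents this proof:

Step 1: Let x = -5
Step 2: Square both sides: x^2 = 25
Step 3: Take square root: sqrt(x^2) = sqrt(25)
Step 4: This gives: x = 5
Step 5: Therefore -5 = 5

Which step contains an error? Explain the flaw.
Step 4: This gives: x = 5

Step 4 incorrectly states that sqrt(x^2) = x. The correct identity is sqrt(x^2) = |x|. Since x = -5 < 0, we have sqrt(x^2) = |-5| = 5, not x = -5.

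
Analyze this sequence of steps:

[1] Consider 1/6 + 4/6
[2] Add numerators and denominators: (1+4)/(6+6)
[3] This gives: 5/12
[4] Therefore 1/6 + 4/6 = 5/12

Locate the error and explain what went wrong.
Step 2: Add numerators and denominators: (1+4)/(6+6)

Step 2 incorrectly adds fractions by separately adding numerators and denominators. This is wrong. The correct method requires a common denominator: 1/6 + 4/6 = (1×6 + 4×6)/(6×6) = 30/36 = 5/6. The method used gives 5/12, which is different.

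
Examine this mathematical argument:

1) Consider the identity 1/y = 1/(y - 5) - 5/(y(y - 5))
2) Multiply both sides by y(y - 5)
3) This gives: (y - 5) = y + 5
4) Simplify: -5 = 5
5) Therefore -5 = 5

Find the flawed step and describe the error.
Step 3: This gives: (y - 5) = y + 5

Step 3 makes a sign error when clearing denominators. Multiplying -5/(y(y - 5)) by y(y - 5) gives -5, not +5. The correct result is (y - 5) = y - 5, which is trivially true, not (y - 5) = y + 5. (Step 1 is a valid identity: 1/(y - 5) - 5/(y(y - 5)) = (y - 5)/(y(y - 5)) = 1/y.)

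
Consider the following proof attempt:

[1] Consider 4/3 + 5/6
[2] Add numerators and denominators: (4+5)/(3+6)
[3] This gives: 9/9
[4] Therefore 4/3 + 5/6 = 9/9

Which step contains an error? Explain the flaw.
Step 2: Add numerators and denominators: (4+5)/(3+6)

Step 2 incorrectly adds fractions by separately adding numerators and denominators. This is wrong. The correct method requires a common denominator: 4/3 + 5/6 = (4×6 + 5×3)/(3×6) = 39/18 = 13/6. The method used gives 9/9, which is different.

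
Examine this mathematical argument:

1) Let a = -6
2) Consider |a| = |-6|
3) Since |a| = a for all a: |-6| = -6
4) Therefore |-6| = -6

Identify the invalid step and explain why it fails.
Step 3: Since |a| = a for all a: |-6| = -6

Step 3 incorrectly states that |a| = a for all a. The correct definition is |a| = a when a >= 0, and |a| = -a when a < 0. Since -6 < 0, we have |-6| = -(-6) = 6, not -6.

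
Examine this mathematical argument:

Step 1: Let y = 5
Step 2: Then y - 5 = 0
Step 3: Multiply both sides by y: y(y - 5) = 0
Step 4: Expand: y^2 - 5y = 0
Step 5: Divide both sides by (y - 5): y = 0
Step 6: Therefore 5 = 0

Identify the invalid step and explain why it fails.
Step 5: Divide both sides by (y - 5): y = 0

Step 5 divides both sides by (y - 5). However, since y = 5, we have (y - 5) = 0. Division by zero is undefined, making this step invalid.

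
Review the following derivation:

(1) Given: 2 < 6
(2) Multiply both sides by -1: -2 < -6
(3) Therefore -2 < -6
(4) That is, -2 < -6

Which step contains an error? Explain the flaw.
Step 2: Multiply both sides by -1: -2 < -6

Step 2 multiplies both sides by -1 but fails to reverse the inequality sign. When multiplying (or dividing) an inequality by a negative number, the direction must be reversed. Since 2 < 6, we should get -2 > -6, i.e., -2 > -6.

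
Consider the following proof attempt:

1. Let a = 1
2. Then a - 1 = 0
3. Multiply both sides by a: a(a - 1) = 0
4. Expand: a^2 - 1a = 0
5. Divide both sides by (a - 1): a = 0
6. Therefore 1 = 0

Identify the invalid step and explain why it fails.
Step 5: Divide both sides by (a - 1): a = 0

Step 5 divides both sides by (a - 1). However, since a = 1, we have (a - 1) = 0. Division by zero is undefined, making this step invalid.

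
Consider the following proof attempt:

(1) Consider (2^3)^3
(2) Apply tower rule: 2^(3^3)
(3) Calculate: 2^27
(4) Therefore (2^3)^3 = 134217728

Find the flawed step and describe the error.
Step 2: Apply tower rule: 2^(3^3)

Step 2 incorrectly states that (a^b)^c = a^(b^c). The correct rule is (a^b)^c = a^(b×c). The actual value is (2^3)^3 = 2^9 = 512, not 2^27 = 134217728.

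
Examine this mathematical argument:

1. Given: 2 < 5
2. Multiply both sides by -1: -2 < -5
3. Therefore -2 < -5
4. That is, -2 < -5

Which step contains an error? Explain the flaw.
Step 2: Multiply both sides by -1: -2 < -5

Step 2 multiplies both sides by -1 but fails to reverse the inequality sign. When multiplying (or dividing) an inequality by a negative number, the direction must be reversed. Since 2 < 5, we should get -2 > -5, i.e., -2 > -5.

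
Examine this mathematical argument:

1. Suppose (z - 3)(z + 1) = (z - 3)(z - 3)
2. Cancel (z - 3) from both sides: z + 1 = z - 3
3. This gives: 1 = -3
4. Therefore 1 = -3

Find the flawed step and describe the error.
Step 2: Cancel (z - 3) from both sides: z + 1 = z - 3

Step 2 cancels (z - 3) from both sides. This is only valid if (z - 3) ≠ 0, i.e., z ≠ 3. When z = 3, both sides equal zero regardless of the other factors. The correct approach requires considering z = 3 as a separate case.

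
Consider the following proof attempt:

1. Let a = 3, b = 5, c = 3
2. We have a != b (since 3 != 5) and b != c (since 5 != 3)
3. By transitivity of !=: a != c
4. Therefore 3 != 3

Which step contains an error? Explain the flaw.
Step 3: By transitivity of !=: a != c

Step 3 incorrectly applies transitivity to the '!=' relation. Transitivity states: if a R b and b R c, then a R c. However, '!=' is not transitive. Counterexample: 3 != 5 and 5 != 3, but 3 = 3 (both equal 3). Transitivity holds for relations like <, <=, =, but not for !=.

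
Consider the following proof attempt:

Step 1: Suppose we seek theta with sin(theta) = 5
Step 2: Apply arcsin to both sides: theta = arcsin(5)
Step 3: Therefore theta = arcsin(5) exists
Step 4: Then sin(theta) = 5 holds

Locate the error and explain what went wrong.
Step 2: Apply arcsin to both sides: theta = arcsin(5)

Step 2 applies arcsin to 5. However, arcsin(x) is only defined for x in [-1, 1] because sin(theta) can only produce values in that range. Since |5| > 1, arcsin(5) is undefined. There is no angle whose sine equals 5.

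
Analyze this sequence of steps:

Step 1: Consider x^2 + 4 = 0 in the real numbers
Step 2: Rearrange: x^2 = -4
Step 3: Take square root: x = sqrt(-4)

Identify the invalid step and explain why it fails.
Step 3: Take square root: x = sqrt(-4)

Step 3 takes the square root of -4, which is negative. In the real number system, the square root of a negative number is undefined. The equation x^2 + 4 = 0 has no real solutions. Square roots of negative numbers only exist in the complex numbers.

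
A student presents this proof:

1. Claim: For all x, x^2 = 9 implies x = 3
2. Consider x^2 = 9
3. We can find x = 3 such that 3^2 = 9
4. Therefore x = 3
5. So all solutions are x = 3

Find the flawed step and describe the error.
Step 4: Therefore x = 3

Step 4 incorrectly concludes that x = 3 is the only solution. The proof shows that x = 3 is A solution (existence), but does not show it is the ONLY solution (uniqueness). In fact, x = -3 is also a solution since (-3)^2 = 9. Finding one solution doesn't prove there are no others.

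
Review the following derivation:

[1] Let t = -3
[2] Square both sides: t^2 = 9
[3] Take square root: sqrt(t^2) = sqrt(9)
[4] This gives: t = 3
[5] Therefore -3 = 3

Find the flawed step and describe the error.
Step 4: This gives: t = 3

Step 4 incorrectly states that sqrt(t^2) = t. The correct identity is sqrt(t^2) = |t|. Since t = -3 < 0, we have sqrt(t^2) = |-3| = 3, not t = -3.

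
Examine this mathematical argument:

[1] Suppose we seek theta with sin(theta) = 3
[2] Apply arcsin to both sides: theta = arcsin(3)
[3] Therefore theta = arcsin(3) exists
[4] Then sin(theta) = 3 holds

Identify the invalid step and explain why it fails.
Step 2: Apply arcsin to both sides: theta = arcsin(3)

Step 2 applies arcsin to 3. However, arcsin(x) is only defined for x in [-1, 1] because sin(theta) can only produce values in that range. Since |3| > 1, arcsin(3) is undefined. There is no angle whose sine equals 3.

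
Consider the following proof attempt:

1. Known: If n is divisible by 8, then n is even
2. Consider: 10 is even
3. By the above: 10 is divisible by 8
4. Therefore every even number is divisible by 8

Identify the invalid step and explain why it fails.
Step 3: By the above: 10 is divisible by 8

Step 3 commits the fallacy of affirming the consequent. The known fact 'divisible by 8 → even' does NOT imply 'even → divisible by 8'. That would be the converse, which is false. For example, 10 is even but 10 ÷ 8 = 1.25, which is not an integer.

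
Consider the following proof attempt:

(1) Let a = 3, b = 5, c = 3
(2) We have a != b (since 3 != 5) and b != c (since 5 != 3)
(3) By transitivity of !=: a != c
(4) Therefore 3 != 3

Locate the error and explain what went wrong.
Step 3: By transitivity of !=: a != c

Step 3 incorrectly applies transitivity to the '!=' relation. Transitivity states: if a R b and b R c, then a R c. However, '!=' is not transitive. Counterexample: 3 != 5 and 5 != 3, but 3 = 3 (both equal 3). Transitivity holds for relations like <, <=, =, but not for !=.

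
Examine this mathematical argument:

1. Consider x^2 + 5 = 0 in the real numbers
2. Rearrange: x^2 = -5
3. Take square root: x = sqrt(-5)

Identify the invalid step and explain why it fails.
Step 3: Take square root: x = sqrt(-5)

Step 3 takes the square root of -5, which is negative. In the real number system, the square root of a negative number is undefined. The equation x^2 + 5 = 0 has no real solutions. Square roots of negative numbers only exist in the complex numbers.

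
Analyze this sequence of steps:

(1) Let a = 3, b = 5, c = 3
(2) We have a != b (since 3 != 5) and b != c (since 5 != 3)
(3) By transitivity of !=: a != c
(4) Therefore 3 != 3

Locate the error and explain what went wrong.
Step 3: By transitivity of !=: a != c

Step 3 incorrectly applies transitivity to the '!=' relation. Transitivity states: if a R b and b R c, then a R c. However, '!=' is not transitive. Counterexample: 3 != 5 and 5 != 3, but 3 = 3 (both equal 3). Transitivity holds for relations like <, <=, =, but not for !=.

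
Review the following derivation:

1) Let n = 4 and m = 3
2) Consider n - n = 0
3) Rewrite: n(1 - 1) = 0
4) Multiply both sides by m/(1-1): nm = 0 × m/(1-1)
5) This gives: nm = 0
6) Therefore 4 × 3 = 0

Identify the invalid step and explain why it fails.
Step 4: Multiply both sides by m/(1-1): nm = 0 × m/(1-1)

Step 4 multiplies both sides by m/(1-1). However, 1-1 = 0, so this is multiplication by m/0, which is undefined. We cannot multiply by an undefined expression.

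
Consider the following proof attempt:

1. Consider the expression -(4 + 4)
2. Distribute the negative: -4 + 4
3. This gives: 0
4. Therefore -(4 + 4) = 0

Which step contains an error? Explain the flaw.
Step 2: Distribute the negative: -4 + 4

Step 2 incorrectly distributes the negative sign. The correct distribution is -(4 + 4) = -4 - 4 = -8. The negative must be applied to both terms, not just the first. The error treats -(4 + 4) as -4 + 4, which equals 0 instead of -8.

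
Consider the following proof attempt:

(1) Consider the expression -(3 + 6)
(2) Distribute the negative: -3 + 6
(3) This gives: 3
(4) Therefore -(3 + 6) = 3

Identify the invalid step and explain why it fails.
Step 2: Distribute the negative: -3 + 6

Step 2 incorrectly distributes the negative sign. The correct distribution is -(3 + 6) = -3 - 6 = -9. The negative must be applied to both terms, not just the first. The error treats -(3 + 6) as -3 + 6, which equals 3 instead of -9.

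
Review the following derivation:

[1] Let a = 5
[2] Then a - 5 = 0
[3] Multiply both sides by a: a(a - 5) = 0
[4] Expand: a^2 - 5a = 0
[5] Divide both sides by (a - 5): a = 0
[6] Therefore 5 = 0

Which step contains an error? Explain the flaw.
Step 5: Divide both sides by (a - 5): a = 0

Step 5 divides both sides by (a - 5). However, since a = 5, we have (a - 5) = 0. Division by zero is undefined, making this step invalid.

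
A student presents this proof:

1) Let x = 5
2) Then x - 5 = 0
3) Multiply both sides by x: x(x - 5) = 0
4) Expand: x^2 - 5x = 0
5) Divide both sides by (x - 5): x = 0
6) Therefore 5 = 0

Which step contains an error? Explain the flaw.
Step 5: Divide both sides by (x - 5): x = 0

Step 5 divides both sides by (x - 5). However, since x = 5, we have (x - 5) = 0. Division by zero is undefined, making this step invalid.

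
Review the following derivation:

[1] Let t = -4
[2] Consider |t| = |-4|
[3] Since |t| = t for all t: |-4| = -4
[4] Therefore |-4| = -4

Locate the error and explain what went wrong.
Step 3: Since |t| = t for all t: |-4| = -4

Step 3 incorrectly states that |t| = t for all t. The correct definition is |t| = t when t >= 0, and |t| = -t when t < 0. Since -4 < 0, we have |-4| = -(-4) = 4, not -4.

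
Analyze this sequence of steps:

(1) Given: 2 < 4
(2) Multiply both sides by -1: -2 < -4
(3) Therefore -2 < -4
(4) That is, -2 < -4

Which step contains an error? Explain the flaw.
Step 2: Multiply both sides by -1: -2 < -4

Step 2 multiplies both sides by -1 but fails to reverse the inequality sign. When multiplying (or dividing) an inequality by a negative number, the direction must be reversed. Since 2 < 4, we should get -2 > -4, i.e., -2 > -4.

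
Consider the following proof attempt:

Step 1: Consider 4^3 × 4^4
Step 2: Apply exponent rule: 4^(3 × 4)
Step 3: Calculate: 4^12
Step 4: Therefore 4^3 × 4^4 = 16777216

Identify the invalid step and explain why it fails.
Step 2: Apply exponent rule: 4^(3 × 4)

Step 2 incorrectly states that a^b × a^c = a^(b×c). The correct rule is a^b × a^c = a^(b+c). The actual value is 4^3 × 4^4 = 4^7 = 16384, not 4^12 = 16777216.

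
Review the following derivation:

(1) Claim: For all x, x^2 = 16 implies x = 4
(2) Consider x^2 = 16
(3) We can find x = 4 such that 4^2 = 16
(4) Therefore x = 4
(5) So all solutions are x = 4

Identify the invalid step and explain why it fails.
Step 4: Therefore x = 4

Step 4 incorrectly concludes that x = 4 is the only solution. The proof shows that x = 4 is A solution (existence), but does not show it is the ONLY solution (uniqueness). In fact, x = -4 is also a solution since (-4)^2 = 16. Finding one solution doesn't prove there are no others.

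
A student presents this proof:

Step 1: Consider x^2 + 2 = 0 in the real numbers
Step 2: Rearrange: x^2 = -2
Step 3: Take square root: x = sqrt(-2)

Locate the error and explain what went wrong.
Step 3: Take square root: x = sqrt(-2)

Step 3 takes the square root of -2, which is negative. In the real number system, the square root of a negative number is undefined. The equation x^2 + 2 = 0 has no real solutions. Square roots of negative numbers only exist in the complex numbers.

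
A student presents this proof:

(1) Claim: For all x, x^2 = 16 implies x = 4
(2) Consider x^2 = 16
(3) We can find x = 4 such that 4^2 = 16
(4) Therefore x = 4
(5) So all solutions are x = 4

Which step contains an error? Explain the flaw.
Step 4: Therefore x = 4

Step 4 incorrectly concludes that x = 4 is the only solution. The proof shows that x = 4 is A solution (existence), but does not show it is the ONLY solution (uniqueness). In fact, x = -4 is also a solution since (-4)^2 = 16. Finding one solution doesn't prove there are no others.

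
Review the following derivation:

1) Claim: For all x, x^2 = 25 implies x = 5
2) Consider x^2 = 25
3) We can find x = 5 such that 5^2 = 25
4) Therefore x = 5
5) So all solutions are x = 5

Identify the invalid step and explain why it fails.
Step 4: Therefore x = 5

Step 4 incorrectly concludes that x = 5 is the only solution. The proof shows that x = 5 is A solution (existence), but does not show it is the ONLY solution (uniqueness). In fact, x = -5 is also a solution since (-5)^2 = 25. Finding one solution doesn't prove there are no others.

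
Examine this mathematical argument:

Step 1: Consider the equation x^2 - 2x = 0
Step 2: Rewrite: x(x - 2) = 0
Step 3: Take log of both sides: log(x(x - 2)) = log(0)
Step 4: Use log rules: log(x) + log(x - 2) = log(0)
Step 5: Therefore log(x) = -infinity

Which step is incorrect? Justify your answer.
Step 3: Take log of both sides: log(x(x - 2)) = log(0)

Step 3 takes the logarithm of both sides, resulting in log(0) on the right side. The logarithm is only defined for positive numbers; log(0) is undefined (approaches negative infinity). This operation is invalid.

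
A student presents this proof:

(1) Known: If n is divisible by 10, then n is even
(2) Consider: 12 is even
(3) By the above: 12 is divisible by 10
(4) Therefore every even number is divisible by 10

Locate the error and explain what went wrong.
Step 3: By the above: 12 is divisible by 10

Step 3 commits the fallacy of affirming the consequent. The known fact 'divisible by 10 → even' does NOT imply 'even → divisible by 10'. That would be the converse, which is false. For example, 12 is even but 12 ÷ 10 = 1.20, which is not an integer.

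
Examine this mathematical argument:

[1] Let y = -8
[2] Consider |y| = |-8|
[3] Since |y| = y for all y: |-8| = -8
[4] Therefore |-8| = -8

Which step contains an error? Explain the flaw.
Step 3: Since |y| = y for all y: |-8| = -8

Step 3 incorrectly states that |y| = y for all y. The correct definition is |y| = y when y >= 0, and |y| = -y when y < 0. Since -8 < 0, we have |-8| = -(-8) = 8, not -8.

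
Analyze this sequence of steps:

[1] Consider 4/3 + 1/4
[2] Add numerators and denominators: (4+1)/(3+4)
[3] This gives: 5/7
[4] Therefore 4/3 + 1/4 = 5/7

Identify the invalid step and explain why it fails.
Step 2: Add numerators and denominators: (4+1)/(3+4)

Step 2 incorrectly adds fractions by separately adding numerators and denominators. This is wrong. The correct method requires a common denominator: 4/3 + 1/4 = (4×4 + 1×3)/(3×4) = 19/12 = 19/12. The method used gives 5/7, which is different.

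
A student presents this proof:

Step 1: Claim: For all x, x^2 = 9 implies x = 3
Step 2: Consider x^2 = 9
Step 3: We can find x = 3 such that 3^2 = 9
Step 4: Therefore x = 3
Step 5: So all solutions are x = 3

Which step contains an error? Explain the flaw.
Step 4: Therefore x = 3

Step 4 incorrectly concludes that x = 3 is the only solution. The proof shows that x = 3 is A solution (existence), but does not show it is the ONLY solution (uniqueness). In fact, x = -3 is also a solution since (-3)^2 = 9. Finding one solution doesn't prove there are no others.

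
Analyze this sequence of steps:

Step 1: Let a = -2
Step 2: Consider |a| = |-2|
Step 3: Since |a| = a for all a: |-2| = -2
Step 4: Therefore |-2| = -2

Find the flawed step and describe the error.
Step 3: Since |a| = a for all a: |-2| = -2

Step 3 incorrectly states that |a| = a for all a. The correct definition is |a| = a when a >= 0, and |a| = -a when a < 0. Since -2 < 0, we have |-2| = -(-2) = 2, not -2.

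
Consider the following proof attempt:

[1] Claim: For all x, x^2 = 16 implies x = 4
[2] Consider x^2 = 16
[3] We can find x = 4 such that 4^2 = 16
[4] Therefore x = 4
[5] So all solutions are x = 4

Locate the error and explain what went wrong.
Step 4: Therefore x = 4

Step 4 incorrectly concludes that x = 4 is the only solution. The proof shows that x = 4 is A solution (existence), but does not show it is the ONLY solution (uniqueness). In fact, x = -4 is also a solution since (-4)^2 = 16. Finding one solution doesn't prove there are no others.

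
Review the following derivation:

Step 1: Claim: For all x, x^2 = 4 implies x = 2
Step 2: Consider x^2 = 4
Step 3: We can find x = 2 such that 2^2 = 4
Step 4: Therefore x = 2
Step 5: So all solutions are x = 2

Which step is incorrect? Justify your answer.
Step 4: Therefore x = 2

Step 4 incorrectly concludes that x = 2 is the only solution. The proof shows that x = 2 is A solution (existence), but does not show it is the ONLY solution (uniqueness). In fact, x = -2 is also a solution since (-2)^2 = 4. Finding one solution doesn't prove there are no others.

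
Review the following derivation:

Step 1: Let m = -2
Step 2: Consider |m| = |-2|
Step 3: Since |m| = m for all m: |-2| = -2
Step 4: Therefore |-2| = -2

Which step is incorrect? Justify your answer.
Step 3: Since |m| = m for all m: |-2| = -2

Step 3 incorrectly states that |m| = m for all m. The correct definition is |m| = m when m >= 0, and |m| = -m when m < 0. Since -2 < 0, we have |-2| = -(-2) = 2, not -2.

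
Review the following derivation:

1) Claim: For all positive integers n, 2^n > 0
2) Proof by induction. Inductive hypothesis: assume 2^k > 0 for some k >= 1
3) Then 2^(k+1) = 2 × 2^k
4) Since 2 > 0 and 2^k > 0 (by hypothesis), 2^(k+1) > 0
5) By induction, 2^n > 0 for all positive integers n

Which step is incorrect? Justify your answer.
Step 5: By induction, 2^n > 0 for all positive integers n

Step 5 concludes the proof by induction, but no base case was ever established. A valid induction proof requires: (1) a base case proving 2^1 > 0, and (2) an inductive step showing IF 2^k > 0 THEN 2^(k+1) > 0. Steps 2-4 correctly establish the inductive step, but without the base case the conclusion in step 5 does not follow.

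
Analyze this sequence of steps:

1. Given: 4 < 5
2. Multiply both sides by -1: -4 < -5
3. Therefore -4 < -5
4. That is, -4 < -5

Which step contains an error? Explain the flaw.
Step 2: Multiply both sides by -1: -4 < -5

Step 2 multiplies both sides by -1 but fails to reverse the inequality sign. When multiplying (or dividing) an inequality by a negative number, the direction must be reversed. Since 4 < 5, we should get -4 > -5, i.e., -4 > -5.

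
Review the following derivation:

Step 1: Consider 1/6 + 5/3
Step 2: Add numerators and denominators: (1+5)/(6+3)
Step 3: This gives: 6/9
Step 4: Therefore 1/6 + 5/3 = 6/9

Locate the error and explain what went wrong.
Step 2: Add numerators and denominators: (1+5)/(6+3)

Step 2 incorrectly adds fractions by separately adding numerators and denominators. This is wrong. The correct method requires a common denominator: 1/6 + 5/3 = (1×3 + 5×6)/(6×3) = 33/18 = 11/6. The method used gives 6/9, which is different.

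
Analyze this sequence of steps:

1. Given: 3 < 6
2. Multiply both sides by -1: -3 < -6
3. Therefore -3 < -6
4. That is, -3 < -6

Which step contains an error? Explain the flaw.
Step 2: Multiply both sides by -1: -3 < -6

Step 2 multiplies both sides by -1 but fails to reverse the inequality sign. When multiplying (or dividing) an inequality by a negative number, the direction must be reversed. Since 3 < 6, we should get -3 > -6, i.e., -3 > -6.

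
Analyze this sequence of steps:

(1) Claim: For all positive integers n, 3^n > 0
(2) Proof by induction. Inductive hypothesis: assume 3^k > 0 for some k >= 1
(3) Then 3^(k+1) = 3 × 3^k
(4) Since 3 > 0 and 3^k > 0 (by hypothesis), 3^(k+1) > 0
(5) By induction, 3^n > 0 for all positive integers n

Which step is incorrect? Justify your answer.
Step 5: By induction, 3^n > 0 for all positive integers n

Step 5 concludes the proof by induction, but no base case was ever established. A valid induction proof requires: (1) a base case proving 3^1 > 0, and (2) an inductive step showing IF 3^k > 0 THEN 3^(k+1) > 0. Steps 2-4 correctly establish the inductive step, but without the base case the conclusion in step 5 does not follow.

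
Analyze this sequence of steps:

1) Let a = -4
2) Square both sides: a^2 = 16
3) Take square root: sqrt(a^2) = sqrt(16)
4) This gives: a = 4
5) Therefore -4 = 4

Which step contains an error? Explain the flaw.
Step 4: This gives: a = 4

Step 4 incorrectly states that sqrt(a^2) = a. The correct identity is sqrt(a^2) = |a|. Since a = -4 < 0, we have sqrt(a^2) = |-4| = 4, not a = -4.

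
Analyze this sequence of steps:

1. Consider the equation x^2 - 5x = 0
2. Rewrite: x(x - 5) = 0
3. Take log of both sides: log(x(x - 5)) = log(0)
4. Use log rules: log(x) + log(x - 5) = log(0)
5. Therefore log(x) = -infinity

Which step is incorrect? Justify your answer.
Step 3: Take log of both sides: log(x(x - 5)) = log(0)

Step 3 takes the logarithm of both sides, resulting in log(0) on the right side. The logarithm is only defined for positive numbers; log(0) is undefined (approaches negative infinity). This operation is invalid.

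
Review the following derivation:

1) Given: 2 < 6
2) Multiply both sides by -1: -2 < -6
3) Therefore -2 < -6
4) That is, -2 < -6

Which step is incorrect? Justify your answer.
Step 2: Multiply both sides by -1: -2 < -6

Step 2 multiplies both sides by -1 but fails to reverse the inequality sign. When multiplying (or dividing) an inequality by a negative number, the direction must be reversed. Since 2 < 6, we should get -2 > -6, i.e., -2 > -6.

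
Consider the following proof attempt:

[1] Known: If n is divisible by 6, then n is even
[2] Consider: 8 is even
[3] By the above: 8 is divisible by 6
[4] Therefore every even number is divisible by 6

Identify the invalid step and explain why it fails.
Step 3: By the above: 8 is divisible by 6

Step 3 commits the fallacy of affirming the consequent. The known fact 'divisible by 6 → even' does NOT imply 'even → divisible by 6'. That would be the converse, which is false. For example, 8 is even but 8 ÷ 6 = 1.33, which is not an integer.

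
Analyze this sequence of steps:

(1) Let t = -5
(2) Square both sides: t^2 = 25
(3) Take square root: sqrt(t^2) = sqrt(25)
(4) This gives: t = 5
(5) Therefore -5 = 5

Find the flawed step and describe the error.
Step 4: This gives: t = 5

Step 4 incorrectly states that sqrt(t^2) = t. The correct identity is sqrt(t^2) = |t|. Since t = -5 < 0, we have sqrt(t^2) = |-5| = 5, not t = -5.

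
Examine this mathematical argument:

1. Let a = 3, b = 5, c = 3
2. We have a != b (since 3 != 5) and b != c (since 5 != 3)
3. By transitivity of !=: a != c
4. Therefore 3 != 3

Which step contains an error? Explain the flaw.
Step 3: By transitivity of !=: a != c

Step 3 incorrectly applies transitivity to the '!=' relation. Transitivity states: if a R b and b R c, then a R c. However, '!=' is not transitive. Counterexample: 3 != 5 and 5 != 3, but 3 = 3 (both equal 3). Transitivity holds for relations like <, <=, =, but not for !=.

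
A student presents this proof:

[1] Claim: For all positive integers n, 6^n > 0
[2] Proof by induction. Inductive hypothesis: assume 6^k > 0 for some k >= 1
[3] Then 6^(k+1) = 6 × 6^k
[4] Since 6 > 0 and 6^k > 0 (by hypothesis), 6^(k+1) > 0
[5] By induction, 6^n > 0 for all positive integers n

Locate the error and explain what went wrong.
Step 5: By induction, 6^n > 0 for all positive integers n

Step 5 concludes the proof by induction, but no base case was ever established. A valid induction proof requires: (1) a base case proving 6^1 > 0, and (2) an inductive step showing IF 6^k > 0 THEN 6^(k+1) > 0. Steps 2-4 correctly establish the inductive step, but without the base case the conclusion in step 5 does not follow.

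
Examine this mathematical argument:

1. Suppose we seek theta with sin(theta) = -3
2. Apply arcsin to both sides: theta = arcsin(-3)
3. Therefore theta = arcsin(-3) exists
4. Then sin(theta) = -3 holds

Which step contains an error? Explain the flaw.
Step 2: Apply arcsin to both sides: theta = arcsin(-3)

Step 2 applies arcsin to -3. However, arcsin(x) is only defined for x in [-1, 1] because sin(theta) can only produce values in that range. Since |-3| > 1, arcsin(-3) is undefined. There is no angle whose sine equals -3.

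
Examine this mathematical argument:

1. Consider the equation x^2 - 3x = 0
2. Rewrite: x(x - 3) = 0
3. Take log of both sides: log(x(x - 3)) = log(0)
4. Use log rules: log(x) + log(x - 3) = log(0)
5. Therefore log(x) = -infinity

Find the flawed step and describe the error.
Step 3: Take log of both sides: log(x(x - 3)) = log(0)

Step 3 takes the logarithm of both sides, resulting in log(0) on the right side. The logarithm is only defined for positive numbers; log(0) is undefined (approaches negative infinity). This operation is invalid.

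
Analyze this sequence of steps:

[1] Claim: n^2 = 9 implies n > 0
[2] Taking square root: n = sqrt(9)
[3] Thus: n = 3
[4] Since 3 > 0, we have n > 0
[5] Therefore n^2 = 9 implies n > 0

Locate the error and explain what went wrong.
Step 2: Taking square root: n = sqrt(9)

Step 2 takes the square root and assumes the positive root only. The equation n^2 = 9 actually has two solutions: n = 3 and n = -3. The proof silently assumes n > 0 without justification, then uses this assumption to conclude n > 0, which is circular. The counterexample n = -3 shows the claim is false.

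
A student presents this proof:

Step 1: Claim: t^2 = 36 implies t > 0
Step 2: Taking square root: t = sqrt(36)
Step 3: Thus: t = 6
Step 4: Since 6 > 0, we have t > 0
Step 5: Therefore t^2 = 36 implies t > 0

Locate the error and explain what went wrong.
Step 2: Taking square root: t = sqrt(36)

Step 2 takes the square root and assumes the positive root only. The equation t^2 = 36 actually has two solutions: t = 6 and t = -6. The proof silently assumes t > 0 without justification, then uses this assumption to conclude t > 0, which is circular. The counterexample t = -6 shows the claim is false.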